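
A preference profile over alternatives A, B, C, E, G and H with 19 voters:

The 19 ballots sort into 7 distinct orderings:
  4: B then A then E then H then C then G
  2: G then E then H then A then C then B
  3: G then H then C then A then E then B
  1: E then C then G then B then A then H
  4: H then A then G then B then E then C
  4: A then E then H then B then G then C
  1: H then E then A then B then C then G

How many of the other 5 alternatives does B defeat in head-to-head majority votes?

B against each rival (19 voters):
B vs A: 5 to 14, A.
B vs C: B, 13–6.
B vs E: E wins 11–8.
B vs G: G wins 10–9.
B vs H: B is ranked higher on 4+1 = 5 ballots, H on 14. H wins 14–5.
B beats C; loses to A, E, G, H — 1 pairwise win.

1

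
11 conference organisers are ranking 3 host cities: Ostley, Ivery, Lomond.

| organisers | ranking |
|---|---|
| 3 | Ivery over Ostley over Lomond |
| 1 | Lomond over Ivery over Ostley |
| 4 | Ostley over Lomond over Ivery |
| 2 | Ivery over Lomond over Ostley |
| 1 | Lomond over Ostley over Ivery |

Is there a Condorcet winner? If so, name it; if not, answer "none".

Check each pair by majority over 11 ballots:
Ostley vs Ivery: Ivery, 6–5.
Ostley–Lomond: Ostley 7–4.
Ivery–Lomond: Lomond 6–5.
Every city loses at least once (Ostley loses to Ivery; Ivery loses to Lomond; Lomond loses to Ostley). The majority relation contains the cycle Ostley → Lomond → Ivery → Ostley, so there is no Condorcet winner.

none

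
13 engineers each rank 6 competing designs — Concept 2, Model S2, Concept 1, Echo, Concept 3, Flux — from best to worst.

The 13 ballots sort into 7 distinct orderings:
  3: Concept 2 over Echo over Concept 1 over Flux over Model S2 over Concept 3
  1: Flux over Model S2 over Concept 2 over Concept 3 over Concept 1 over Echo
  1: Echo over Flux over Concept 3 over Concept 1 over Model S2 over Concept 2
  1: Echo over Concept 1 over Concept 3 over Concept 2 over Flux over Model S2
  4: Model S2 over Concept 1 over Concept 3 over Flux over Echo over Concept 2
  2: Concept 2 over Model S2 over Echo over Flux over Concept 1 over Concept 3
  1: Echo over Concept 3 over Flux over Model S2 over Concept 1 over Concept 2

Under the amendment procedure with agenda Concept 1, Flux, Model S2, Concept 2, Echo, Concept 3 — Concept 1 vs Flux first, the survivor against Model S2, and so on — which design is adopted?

Model S2

Round 1: Concept 1 vs Flux — 8–5, Concept 1 advances.
Round 2: Concept 1 vs Model S2 — 5–8, Model S2 advances.
Round 3: Model S2 vs Concept 2 — 7–6, Model S2 advances.
Round 4: Model S2 vs Echo — 7–6, Model S2 advances.
Round 5: Model S2 vs Concept 3 — 10–3, Model S2 advances.
Model S2 survives the agenda.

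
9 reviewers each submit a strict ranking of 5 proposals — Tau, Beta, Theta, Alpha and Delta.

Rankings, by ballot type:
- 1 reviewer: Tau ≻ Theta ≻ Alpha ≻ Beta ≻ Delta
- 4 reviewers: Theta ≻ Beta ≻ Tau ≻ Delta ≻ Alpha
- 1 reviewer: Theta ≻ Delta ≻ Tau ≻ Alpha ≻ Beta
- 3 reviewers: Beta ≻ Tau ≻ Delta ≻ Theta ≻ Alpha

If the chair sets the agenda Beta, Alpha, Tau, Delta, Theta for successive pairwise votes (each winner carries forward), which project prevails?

Theta

Round 1: Beta vs Alpha — 7–2, Beta advances.
Round 2: Beta vs Tau — 7–2, Beta advances.
Round 3: Beta vs Delta — 8–1, Beta advances.
Round 4: Beta vs Theta — 3–6, Theta advances.
Theta survives the agenda.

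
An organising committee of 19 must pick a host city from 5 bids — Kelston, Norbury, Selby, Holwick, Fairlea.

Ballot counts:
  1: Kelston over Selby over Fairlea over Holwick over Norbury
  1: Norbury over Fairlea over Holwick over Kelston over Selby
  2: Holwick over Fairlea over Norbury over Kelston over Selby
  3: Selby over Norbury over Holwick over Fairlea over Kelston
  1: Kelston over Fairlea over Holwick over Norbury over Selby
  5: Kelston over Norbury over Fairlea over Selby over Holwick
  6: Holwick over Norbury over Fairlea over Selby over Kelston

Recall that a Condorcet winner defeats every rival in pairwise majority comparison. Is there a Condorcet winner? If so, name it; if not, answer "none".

Pairwise majorities:
Kelston vs Norbury: 1+1+5 = 7 for Kelston, 12 for Norbury — Norbury by 12–7.
Kelston vs Selby: 10 to 9, Kelston.
Kelston vs Holwick: 1+1+5 = 7 for Kelston, 12 for Holwick — Holwick by 12–7.
Kelston vs Fairlea: Kelston is ranked higher on 1+1+5 = 7 ballots, Fairlea on 12. Fairlea wins 12–7.
Norbury vs Selby: 1+2+1+5+6 = 15 for Norbury, 4 for Selby — Norbury by 15–4.
Norbury vs Holwick: 9 to 10, Holwick.
Norbury vs Fairlea: 1+3+5+6 = 15 for Norbury, 4 for Fairlea — Norbury by 15–4.
Selby vs Holwick: Selby is ranked higher on 1+3+5 = 9 ballots, Holwick on 10. Holwick wins 10–9.
Selby vs Fairlea: 1+3 = 4 for Selby, 15 for Fairlea — Fairlea by 15–4.
Holwick vs Fairlea: Holwick preferred on 2+3+6 = 11 ballots; Holwick wins 11–8.
Holwick defeats every rival head-to-head and is the Condorcet winner.

Holwick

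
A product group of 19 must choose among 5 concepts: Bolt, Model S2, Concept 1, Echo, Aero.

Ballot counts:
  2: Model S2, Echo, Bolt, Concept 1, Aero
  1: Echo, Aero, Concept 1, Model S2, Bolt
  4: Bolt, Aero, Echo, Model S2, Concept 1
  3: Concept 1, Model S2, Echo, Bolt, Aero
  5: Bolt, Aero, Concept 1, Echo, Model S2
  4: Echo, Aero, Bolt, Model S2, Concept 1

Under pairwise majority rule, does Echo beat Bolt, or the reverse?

Ballots ranking Echo above Bolt: 2 + 1 + 3 + 4 = 10.
Ballots ranking Bolt above Echo: 19 − 10 = 9.
Echo wins the head-to-head 10–9.

Echo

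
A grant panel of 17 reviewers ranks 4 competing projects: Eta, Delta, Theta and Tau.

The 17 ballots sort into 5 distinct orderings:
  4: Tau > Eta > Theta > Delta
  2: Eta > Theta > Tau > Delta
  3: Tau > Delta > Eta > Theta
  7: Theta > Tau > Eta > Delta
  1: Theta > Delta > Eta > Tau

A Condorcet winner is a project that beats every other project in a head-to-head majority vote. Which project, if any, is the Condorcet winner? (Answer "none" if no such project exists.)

none

Check each pair by majority over 17 ballots:
Eta vs Delta: 13 to 4, Eta.
Eta vs Theta: 4+2+3 = 9 for Eta, 8 for Theta — Eta by 9–8.
Eta vs Tau: 3 to 14, Tau.
Delta vs Theta: 3 for Delta, 14 for Theta — Theta by 14–3.
Delta vs Tau: 1 for Delta, 16 for Tau — Tau by 16–1.
Theta vs Tau: Theta preferred on 2+7+1 = 10 ballots; Theta wins 10–7.
Each project drops at least one matchup (Eta loses to Tau; Delta loses to Eta; Theta loses to Eta; Tau loses to Theta); the cycle Eta beats Theta beats Tau beats Eta rules out a Condorcet winner.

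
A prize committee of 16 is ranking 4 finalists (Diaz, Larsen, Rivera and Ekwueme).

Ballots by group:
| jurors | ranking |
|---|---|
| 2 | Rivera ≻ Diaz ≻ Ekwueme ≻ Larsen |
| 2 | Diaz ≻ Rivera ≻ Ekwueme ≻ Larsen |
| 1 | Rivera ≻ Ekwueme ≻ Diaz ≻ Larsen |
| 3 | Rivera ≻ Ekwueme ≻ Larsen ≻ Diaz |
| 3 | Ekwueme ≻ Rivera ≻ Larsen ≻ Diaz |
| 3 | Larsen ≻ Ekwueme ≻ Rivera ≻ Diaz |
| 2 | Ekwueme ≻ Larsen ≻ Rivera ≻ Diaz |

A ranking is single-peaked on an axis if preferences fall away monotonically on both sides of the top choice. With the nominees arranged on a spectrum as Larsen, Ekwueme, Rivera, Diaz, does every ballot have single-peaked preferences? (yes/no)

yes

Axis positions: Larsen=1, Ekwueme=2, Rivera=3, Diaz=4.
Group 1 (peak Rivera at position 3): ranking walks positions 3-4-2-1, expanding outward from the peak — single-peaked.
Group 2 (peak Diaz at position 4): ranking walks positions 4-3-2-1, expanding outward from the peak — single-peaked.
Group 3 (peak Rivera at position 3): ranking walks positions 3-2-4-1, expanding outward from the peak — single-peaked.
Group 4 (peak Rivera at position 3): ranking walks positions 3-2-1-4, expanding outward from the peak — single-peaked.
Group 5 (peak Ekwueme at position 2): ranking walks positions 2-3-1-4, expanding outward from the peak — single-peaked.
Group 6 (peak Larsen at position 1): ranking walks positions 1-2-3-4, expanding outward from the peak — single-peaked.
Group 7 (peak Ekwueme at position 2): ranking walks positions 2-1-3-4, expanding outward from the peak — single-peaked.
Every ranking is single-peaked on this axis.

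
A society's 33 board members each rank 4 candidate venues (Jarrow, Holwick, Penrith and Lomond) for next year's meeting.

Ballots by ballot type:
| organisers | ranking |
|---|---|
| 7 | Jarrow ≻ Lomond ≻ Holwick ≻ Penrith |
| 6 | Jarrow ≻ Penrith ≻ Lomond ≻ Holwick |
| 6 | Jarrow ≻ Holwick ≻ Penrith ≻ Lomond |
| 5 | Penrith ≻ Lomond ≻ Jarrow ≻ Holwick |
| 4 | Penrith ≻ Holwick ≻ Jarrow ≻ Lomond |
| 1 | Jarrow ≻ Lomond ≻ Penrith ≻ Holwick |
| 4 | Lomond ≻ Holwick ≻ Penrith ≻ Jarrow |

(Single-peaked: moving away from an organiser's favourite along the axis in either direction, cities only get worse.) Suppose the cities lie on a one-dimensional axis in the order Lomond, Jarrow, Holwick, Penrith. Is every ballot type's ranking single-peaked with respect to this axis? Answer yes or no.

Axis positions: Lomond=1, Jarrow=2, Holwick=3, Penrith=4.
Ballot type 1 (peak Jarrow at position 2): ranking walks positions 2-1-3-4, expanding outward from the peak — single-peaked.
Ballot type 2: ranking walks positions 2-4-1-3; Penrith is ranked above Holwick even though Holwick lies between Penrith and the peak Jarrow on the axis — preferences dip and rise again. Not single-peaked.
Ballot type 3 (peak Jarrow at position 2): ranking walks positions 2-3-4-1, expanding outward from the peak — single-peaked.
Ballot type 4: ranking walks positions 4-1-2-3; Lomond is ranked above Holwick even though Holwick lies between Lomond and the peak Penrith on the axis — preferences dip and rise again. Not single-peaked.
Ballot type 5 (peak Penrith at position 4): ranking walks positions 4-3-2-1, expanding outward from the peak — single-peaked.
Ballot type 6: ranking walks positions 2-1-4-3; Penrith is ranked above Holwick even though Holwick lies between Penrith and the peak Jarrow on the axis — preferences dip and rise again. Not single-peaked.
Ballot type 7: ranking walks positions 1-3-4-2; Holwick is ranked above Jarrow even though Jarrow lies between Holwick and the peak Lomond on the axis — preferences dip and rise again. Not single-peaked.
Ballot type 2 violates single-peakedness, so the profile is not single-peaked on this axis.

no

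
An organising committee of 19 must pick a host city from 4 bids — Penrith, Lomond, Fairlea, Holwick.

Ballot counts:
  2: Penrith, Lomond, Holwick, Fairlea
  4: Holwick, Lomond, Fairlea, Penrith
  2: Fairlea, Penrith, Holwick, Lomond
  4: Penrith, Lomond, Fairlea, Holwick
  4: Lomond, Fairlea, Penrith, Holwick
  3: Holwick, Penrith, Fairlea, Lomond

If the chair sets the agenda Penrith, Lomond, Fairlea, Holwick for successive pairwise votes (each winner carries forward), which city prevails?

Round 1: Penrith vs Lomond — 11–8, Penrith advances.
Round 2: Penrith vs Fairlea — 9–10, Fairlea advances.
Round 3: Fairlea vs Holwick — 10–9, Fairlea advances.
The agenda winner is Fairlea.

Fairlea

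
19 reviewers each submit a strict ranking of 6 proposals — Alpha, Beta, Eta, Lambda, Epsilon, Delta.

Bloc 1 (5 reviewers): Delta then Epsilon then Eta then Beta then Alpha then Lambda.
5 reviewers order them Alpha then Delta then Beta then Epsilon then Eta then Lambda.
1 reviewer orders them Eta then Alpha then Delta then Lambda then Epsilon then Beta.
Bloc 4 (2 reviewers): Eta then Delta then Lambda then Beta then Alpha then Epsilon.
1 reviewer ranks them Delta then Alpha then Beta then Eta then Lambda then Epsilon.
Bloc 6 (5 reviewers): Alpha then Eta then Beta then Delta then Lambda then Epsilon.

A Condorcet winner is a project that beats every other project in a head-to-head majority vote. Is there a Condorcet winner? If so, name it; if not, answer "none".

Alpha

Pairwise majorities:
Alpha–Beta: Alpha 12–7.
Alpha vs Eta: Alpha, 11–8.
Alpha vs Lambda: Alpha wins 17–2.
Alpha vs Epsilon: Alpha, 14–5.
Alpha vs Delta: Alpha, 11–8.
Beta vs Eta: Eta, 13–6.
Beta–Lambda: Beta 16–3.
Beta–Epsilon: Beta 13–6.
Beta vs Delta: Delta wins 14–5.
Eta–Lambda: Eta 19–0.
Eta vs Epsilon: Epsilon, 10–9.
Eta vs Delta: Delta wins 11–8.
Lambda vs Epsilon: Epsilon wins 10–9.
Lambda vs Delta: Delta wins 19–0.
Epsilon vs Delta: Delta, 19–0.
Alpha beats each of Beta, Eta, Lambda, Epsilon, Delta — Alpha is the Condorcet winner.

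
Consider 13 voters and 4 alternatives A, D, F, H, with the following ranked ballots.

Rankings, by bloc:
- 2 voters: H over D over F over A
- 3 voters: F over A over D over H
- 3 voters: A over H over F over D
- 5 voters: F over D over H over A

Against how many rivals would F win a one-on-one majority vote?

F against each rival (13 voters):
F vs A: F is ranked higher on 2+3+5 = 10 ballots, A on 3. F wins 10–3.
F vs D: F wins 11–2.
F vs H: 3+5 = 8 for F, 5 for H — F by 8–5.
F beats A, D, H — 3 pairwise wins.

3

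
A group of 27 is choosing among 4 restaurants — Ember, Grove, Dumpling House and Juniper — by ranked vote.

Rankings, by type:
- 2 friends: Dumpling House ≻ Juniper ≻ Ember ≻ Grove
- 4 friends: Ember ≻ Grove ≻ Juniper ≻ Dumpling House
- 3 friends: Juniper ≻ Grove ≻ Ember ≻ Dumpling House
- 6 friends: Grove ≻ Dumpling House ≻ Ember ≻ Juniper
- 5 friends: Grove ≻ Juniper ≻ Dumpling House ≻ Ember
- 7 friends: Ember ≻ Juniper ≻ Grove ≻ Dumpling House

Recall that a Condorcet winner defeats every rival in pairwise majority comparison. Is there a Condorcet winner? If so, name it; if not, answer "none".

Head-to-head results (27 friends):
Ember vs Grove: 13 to 14, Grove.
Ember vs Dumpling House: Ember preferred on 4+3+7 = 14 ballots; Ember wins 14–13.
Ember vs Juniper: 4+6+7 = 17 for Ember, 10 for Juniper — Ember by 17–10.
Grove vs Dumpling House: 25 to 2, Grove.
Grove vs Juniper: 15 to 12, Grove.
Dumpling House vs Juniper: 8 to 19, Juniper.
Only Grove has no losses; Grove is the Condorcet winner.

Grove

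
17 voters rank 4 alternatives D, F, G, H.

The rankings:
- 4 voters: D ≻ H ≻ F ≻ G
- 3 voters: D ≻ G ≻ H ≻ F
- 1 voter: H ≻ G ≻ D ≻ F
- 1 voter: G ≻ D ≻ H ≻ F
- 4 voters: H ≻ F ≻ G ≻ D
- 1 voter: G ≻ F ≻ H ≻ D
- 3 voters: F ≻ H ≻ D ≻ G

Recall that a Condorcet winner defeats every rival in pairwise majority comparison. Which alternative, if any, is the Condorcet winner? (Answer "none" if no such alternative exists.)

H

Check each pair by majority over 17 ballots:
D vs F: D, 9–8.
D vs G: D preferred on 4+3+3 = 10 ballots; D wins 10–7.
D vs H: 8 to 9, H.
F–G: F 11–6.
F vs H: F preferred on 1+3 = 4 ballots; H wins 13–4.
G–H: H 12–5.
Only H has no losses; H is the Condorcet winner.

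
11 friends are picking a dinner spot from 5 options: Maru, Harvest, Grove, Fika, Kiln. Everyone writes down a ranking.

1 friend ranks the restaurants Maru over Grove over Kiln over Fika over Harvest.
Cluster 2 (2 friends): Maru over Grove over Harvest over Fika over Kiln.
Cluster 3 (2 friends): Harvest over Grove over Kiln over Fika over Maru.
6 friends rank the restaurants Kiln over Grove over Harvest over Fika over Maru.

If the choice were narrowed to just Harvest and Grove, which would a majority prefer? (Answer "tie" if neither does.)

Grove

Ballots ranking Harvest above Grove: 2.
Ballots ranking Grove above Harvest: 11 − 2 = 9.
Grove wins the head-to-head 9–2.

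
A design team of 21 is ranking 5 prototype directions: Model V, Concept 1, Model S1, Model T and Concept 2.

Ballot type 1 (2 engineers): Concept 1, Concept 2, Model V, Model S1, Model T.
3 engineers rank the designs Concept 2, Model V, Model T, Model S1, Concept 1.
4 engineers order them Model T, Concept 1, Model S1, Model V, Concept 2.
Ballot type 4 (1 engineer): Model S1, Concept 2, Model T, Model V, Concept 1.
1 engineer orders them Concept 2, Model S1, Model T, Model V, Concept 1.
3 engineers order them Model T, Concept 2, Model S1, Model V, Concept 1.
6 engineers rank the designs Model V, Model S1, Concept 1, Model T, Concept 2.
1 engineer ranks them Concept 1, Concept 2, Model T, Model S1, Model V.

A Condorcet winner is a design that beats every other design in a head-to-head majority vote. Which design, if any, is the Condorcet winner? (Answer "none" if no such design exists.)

Head-to-head results (21 engineers):
Model V vs Concept 1: Model V, 14–7.
Model V vs Model S1: Model V wins 11–10.
Model V–Model T: Model V 11–10.
Model V–Concept 2: Concept 2 11–10.
Concept 1–Model S1: Model S1 14–7.
Concept 1 vs Model T: Model T, 12–9.
Concept 1 vs Concept 2: Concept 1, 13–8.
Model S1 vs Model T: Model T, 11–10.
Model S1 vs Concept 2: Model S1, 11–10.
Model T–Concept 2: Model T 13–8.
No design is unbeaten: Model V loses to Concept 2; Concept 1 loses to Model V; Model S1 loses to Model V; Model T loses to Model V; Concept 2 loses to Concept 1. In particular Model V beats Concept 1 beats Concept 2 beats Model V is a majority cycle — no Condorcet winner exists.

none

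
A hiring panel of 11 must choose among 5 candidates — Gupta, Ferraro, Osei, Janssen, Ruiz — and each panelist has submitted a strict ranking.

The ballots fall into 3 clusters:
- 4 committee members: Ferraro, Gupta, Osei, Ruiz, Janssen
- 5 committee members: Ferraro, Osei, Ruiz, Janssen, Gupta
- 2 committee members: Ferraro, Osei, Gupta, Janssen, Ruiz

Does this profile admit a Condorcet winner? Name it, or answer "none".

Check each pair by majority over 11 ballots:
Gupta vs Ferraro: Ferraro, 11–0.
Gupta–Osei: Osei 7–4.
Gupta vs Janssen: Gupta wins 6–5.
Gupta vs Ruiz: Gupta is ranked higher on 4+2 = 6 ballots, Ruiz on 5. Gupta wins 6–5.
Ferraro–Osei: Ferraro 11–0.
Ferraro vs Janssen: Ferraro, 11–0.
Ferraro vs Ruiz: Ferraro, 11–0.
Osei vs Janssen: Osei preferred on 4+5+2 = 11 ballots; Osei wins 11–0.
Osei vs Ruiz: Osei is ranked higher on 4+5+2 = 11 ballots, Ruiz on 0. Osei wins 11–0.
Janssen vs Ruiz: Janssen preferred on 2 ballots; Ruiz wins 9–2.
Only Ferraro has no losses; Ferraro is the Condorcet winner.

Ferraro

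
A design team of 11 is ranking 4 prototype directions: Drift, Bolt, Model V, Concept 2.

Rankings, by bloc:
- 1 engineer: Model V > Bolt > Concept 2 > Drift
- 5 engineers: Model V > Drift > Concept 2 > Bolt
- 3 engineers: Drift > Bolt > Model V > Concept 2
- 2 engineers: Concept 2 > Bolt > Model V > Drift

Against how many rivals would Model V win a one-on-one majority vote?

Model V against each rival (11 engineers):
Model V vs Drift: Model V, 8–3.
Model V–Bolt: Model V 6–5.
Model V vs Concept 2: Model V preferred on 1+5+3 = 9 ballots; Model V wins 9–2.
Model V beats Drift, Bolt, Concept 2 — 3 pairwise wins.

3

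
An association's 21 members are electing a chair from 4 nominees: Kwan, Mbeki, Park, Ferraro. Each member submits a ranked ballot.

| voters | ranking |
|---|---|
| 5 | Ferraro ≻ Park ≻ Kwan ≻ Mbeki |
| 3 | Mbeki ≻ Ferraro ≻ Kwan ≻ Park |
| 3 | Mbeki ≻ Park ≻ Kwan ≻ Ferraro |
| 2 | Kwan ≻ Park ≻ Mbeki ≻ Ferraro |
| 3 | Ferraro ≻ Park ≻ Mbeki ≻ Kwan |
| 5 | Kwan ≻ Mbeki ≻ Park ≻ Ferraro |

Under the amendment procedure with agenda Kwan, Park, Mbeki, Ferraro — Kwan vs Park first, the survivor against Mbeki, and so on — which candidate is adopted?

Round 1: Kwan vs Park — 10–11, Park advances.
Round 2: Park vs Mbeki — 10–11, Mbeki advances.
Round 3: Mbeki vs Ferraro — 13–8, Mbeki advances.
Mbeki survives the agenda.

Mbeki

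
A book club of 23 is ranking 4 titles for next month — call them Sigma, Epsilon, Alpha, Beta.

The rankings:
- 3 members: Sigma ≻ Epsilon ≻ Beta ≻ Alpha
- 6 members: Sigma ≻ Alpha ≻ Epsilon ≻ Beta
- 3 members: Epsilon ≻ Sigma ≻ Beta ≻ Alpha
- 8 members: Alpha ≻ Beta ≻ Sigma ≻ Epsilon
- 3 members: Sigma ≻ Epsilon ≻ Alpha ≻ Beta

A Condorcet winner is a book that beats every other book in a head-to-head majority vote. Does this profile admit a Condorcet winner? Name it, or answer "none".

Sigma

Head-to-head results (23 members):
Sigma vs Epsilon: 20 to 3, Sigma.
Sigma vs Alpha: Sigma preferred on 3+6+3+3 = 15 ballots; Sigma wins 15–8.
Sigma vs Beta: Sigma is ranked higher on 3+6+3+3 = 15 ballots, Beta on 8. Sigma wins 15–8.
Epsilon vs Alpha: 3+3+3 = 9 for Epsilon, 14 for Alpha — Alpha by 14–9.
Epsilon vs Beta: Epsilon preferred on 3+6+3+3 = 15 ballots; Epsilon wins 15–8.
Alpha vs Beta: Alpha preferred on 6+8+3 = 17 ballots; Alpha wins 17–6.
Sigma wins every pairwise contest, so Sigma is the Condorcet winner.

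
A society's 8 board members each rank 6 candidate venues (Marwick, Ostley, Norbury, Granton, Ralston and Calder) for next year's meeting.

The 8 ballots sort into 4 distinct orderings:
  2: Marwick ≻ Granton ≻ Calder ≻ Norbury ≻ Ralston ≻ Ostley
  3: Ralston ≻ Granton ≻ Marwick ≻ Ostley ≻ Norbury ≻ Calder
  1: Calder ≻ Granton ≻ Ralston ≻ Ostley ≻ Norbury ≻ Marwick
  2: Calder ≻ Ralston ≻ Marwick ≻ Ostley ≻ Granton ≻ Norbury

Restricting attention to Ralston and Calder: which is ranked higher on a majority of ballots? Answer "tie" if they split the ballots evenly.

Calder

Ballots ranking Ralston above Calder: 3.
Ballots ranking Calder above Ralston: 8 − 3 = 5.
Calder wins the head-to-head 5–3.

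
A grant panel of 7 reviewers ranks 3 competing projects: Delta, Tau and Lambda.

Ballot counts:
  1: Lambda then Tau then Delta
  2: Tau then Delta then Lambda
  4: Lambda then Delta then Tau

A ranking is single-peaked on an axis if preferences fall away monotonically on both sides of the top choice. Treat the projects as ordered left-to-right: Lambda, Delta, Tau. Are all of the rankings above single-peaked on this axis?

Axis positions: Lambda=1, Delta=2, Tau=3.
Cluster 1: ranking walks positions 1-3-2; Tau is ranked above Delta even though Delta lies between Tau and the peak Lambda on the axis — preferences dip and rise again. Not single-peaked.
Cluster 2 (peak Tau at position 3): ranking walks positions 3-2-1, expanding outward from the peak — single-peaked.
Cluster 3 (peak Lambda at position 1): ranking walks positions 1-2-3, expanding outward from the peak — single-peaked.
Cluster 1 violates single-peakedness, so the profile is not single-peaked on this axis.

no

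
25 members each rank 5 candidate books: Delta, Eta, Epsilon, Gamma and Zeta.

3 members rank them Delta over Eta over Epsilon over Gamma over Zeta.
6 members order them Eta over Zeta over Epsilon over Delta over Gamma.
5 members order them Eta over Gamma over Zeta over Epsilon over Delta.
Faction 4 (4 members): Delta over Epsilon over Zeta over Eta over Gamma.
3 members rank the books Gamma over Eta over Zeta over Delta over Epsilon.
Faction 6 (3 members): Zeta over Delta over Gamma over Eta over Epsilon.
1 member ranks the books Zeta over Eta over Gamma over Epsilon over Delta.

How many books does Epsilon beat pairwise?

Epsilon against each rival (25 members):
Epsilon vs Delta: 12 to 13, Delta.
Epsilon vs Eta: 4 for Epsilon, 21 for Eta — Eta by 21–4.
Epsilon vs Gamma: 3+6+4 = 13 for Epsilon, 12 for Gamma — Epsilon by 13–12.
Epsilon vs Zeta: Zeta wins 18–7.
Epsilon beats Gamma; loses to Delta, Eta, Zeta — 1 pairwise win.

1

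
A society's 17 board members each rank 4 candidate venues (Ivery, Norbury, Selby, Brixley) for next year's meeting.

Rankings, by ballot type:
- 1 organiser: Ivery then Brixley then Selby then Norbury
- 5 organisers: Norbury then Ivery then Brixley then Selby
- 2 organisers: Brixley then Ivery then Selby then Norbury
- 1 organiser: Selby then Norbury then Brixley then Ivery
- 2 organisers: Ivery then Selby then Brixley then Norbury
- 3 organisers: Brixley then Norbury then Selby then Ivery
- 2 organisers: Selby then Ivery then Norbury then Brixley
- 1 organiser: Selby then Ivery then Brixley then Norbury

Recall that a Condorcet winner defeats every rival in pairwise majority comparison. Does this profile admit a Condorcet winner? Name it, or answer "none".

Pairwise majorities:
Ivery vs Norbury: Norbury, 9–8.
Ivery vs Selby: 1+5+2+2 = 10 for Ivery, 7 for Selby — Ivery by 10–7.
Ivery vs Brixley: Ivery, 11–6.
Norbury–Selby: Selby 9–8.
Norbury vs Brixley: 8 to 9, Brixley.
Selby vs Brixley: 6 to 11, Brixley.
Every city loses at least once (Ivery loses to Norbury; Norbury loses to Selby; Selby loses to Ivery; Brixley loses to Ivery). The majority relation contains the cycle Ivery beats Selby beats Norbury beats Ivery, so there is no Condorcet winner.

none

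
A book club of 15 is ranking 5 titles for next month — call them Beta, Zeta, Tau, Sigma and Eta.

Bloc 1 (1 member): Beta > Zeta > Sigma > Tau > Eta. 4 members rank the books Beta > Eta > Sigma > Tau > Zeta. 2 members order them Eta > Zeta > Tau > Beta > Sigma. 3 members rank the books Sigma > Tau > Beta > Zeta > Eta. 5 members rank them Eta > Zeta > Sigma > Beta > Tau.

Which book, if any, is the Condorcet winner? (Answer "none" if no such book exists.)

none

Check each pair by majority over 15 ballots:
Beta vs Zeta: Beta is ranked higher on 1+4+3 = 8 ballots, Zeta on 7. Beta wins 8–7.
Beta vs Tau: Beta, 10–5.
Beta vs Sigma: Beta preferred on 1+4+2 = 7 ballots; Sigma wins 8–7.
Beta vs Eta: Beta preferred on 1+4+3 = 8 ballots; Beta wins 8–7.
Zeta vs Tau: Zeta wins 8–7.
Zeta vs Sigma: 8 to 7, Zeta.
Zeta vs Eta: Eta wins 11–4.
Tau vs Sigma: 2 to 13, Sigma.
Tau–Eta: Eta 11–4.
Sigma vs Eta: Sigma preferred on 1+3 = 4 ballots; Eta wins 11–4.
Every book loses at least once (Beta loses to Sigma; Zeta loses to Beta; Tau loses to Beta; Sigma loses to Zeta; Eta loses to Beta). The majority relation contains the cycle Beta > Zeta > Sigma > Beta, so there is no Condorcet winner.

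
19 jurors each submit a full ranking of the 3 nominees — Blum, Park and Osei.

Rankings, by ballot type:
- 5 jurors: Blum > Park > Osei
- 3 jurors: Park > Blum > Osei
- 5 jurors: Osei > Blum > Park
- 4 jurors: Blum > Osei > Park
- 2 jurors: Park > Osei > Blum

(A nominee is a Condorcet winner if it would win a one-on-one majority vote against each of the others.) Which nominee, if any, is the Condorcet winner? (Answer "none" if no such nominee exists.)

Pairwise majorities:
Blum vs Park: Blum preferred on 5+5+4 = 14 ballots; Blum wins 14–5.
Blum vs Osei: 12 to 7, Blum.
Park vs Osei: 10 to 9, Park.
Blum defeats every rival head-to-head and is the Condorcet winner.

Blum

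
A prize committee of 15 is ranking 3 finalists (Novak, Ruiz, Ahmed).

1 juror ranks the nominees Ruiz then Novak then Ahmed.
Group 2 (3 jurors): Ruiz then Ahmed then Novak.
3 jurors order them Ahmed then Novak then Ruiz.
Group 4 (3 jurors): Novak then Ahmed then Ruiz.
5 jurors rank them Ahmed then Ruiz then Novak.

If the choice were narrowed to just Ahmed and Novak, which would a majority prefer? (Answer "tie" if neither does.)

Ahmed

Ballots ranking Ahmed above Novak: 3 + 3 + 5 = 11.
Ballots ranking Novak above Ahmed: 15 − 11 = 4.
Ahmed wins the head-to-head 11–4.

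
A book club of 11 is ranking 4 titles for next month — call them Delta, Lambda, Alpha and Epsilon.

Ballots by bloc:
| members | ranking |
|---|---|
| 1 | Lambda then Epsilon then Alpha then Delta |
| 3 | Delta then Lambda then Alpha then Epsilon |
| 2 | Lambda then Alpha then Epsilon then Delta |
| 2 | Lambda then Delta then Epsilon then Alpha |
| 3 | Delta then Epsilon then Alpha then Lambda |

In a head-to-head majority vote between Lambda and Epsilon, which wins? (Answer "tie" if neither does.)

Lambda

Ballots ranking Lambda above Epsilon: 1 + 3 + 2 + 2 = 8.
Ballots ranking Epsilon above Lambda: 11 − 8 = 3.
Lambda wins the head-to-head 8–3.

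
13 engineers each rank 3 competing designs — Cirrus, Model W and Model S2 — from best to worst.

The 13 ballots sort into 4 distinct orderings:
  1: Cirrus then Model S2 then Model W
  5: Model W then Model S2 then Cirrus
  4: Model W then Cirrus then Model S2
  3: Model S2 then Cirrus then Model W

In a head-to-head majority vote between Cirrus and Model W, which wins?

Ballots ranking Cirrus above Model W: 1 + 3 = 4.
Ballots ranking Model W above Cirrus: 13 − 4 = 9.
Model W wins the head-to-head 9–4.

Model W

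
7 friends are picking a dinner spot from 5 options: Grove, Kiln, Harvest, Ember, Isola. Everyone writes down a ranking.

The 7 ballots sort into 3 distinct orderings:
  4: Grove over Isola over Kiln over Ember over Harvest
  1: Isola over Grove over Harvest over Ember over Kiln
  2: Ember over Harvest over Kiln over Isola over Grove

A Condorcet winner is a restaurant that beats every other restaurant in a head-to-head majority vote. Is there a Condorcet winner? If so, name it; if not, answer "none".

Pairwise majorities:
Grove vs Kiln: 4+1 = 5 for Grove, 2 for Kiln — Grove by 5–2.
Grove vs Harvest: Grove preferred on 4+1 = 5 ballots; Grove wins 5–2.
Grove vs Ember: Grove preferred on 4+1 = 5 ballots; Grove wins 5–2.
Grove vs Isola: Grove is ranked higher on 4 ballots, Isola on 3. Grove wins 4–3.
Kiln vs Harvest: 4 to 3, Kiln.
Kiln vs Ember: 4 to 3, Kiln.
Kiln vs Isola: Kiln is ranked higher on 2 ballots, Isola on 5. Isola wins 5–2.
Harvest vs Ember: Harvest is ranked higher on 1 ballot, Ember on 6. Ember wins 6–1.
Harvest vs Isola: Harvest is ranked higher on 2 ballots, Isola on 5. Isola wins 5–2.
Ember vs Isola: 2 to 5, Isola.
Grove defeats every rival head-to-head and is the Condorcet winner.

Grove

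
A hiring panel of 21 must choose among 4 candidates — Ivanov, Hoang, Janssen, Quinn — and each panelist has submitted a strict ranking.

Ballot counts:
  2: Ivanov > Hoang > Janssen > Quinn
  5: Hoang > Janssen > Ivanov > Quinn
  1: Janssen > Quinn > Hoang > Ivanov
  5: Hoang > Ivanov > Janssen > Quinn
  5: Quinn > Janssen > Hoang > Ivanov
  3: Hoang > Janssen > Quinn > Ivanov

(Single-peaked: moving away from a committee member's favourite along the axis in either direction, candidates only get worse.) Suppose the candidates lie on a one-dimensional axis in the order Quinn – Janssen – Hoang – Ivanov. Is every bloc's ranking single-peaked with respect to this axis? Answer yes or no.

Axis positions: Quinn=1, Janssen=2, Hoang=3, Ivanov=4.
Bloc 1 (peak Ivanov at position 4): ranking walks positions 4-3-2-1, expanding outward from the peak — single-peaked.
Bloc 2 (peak Hoang at position 3): ranking walks positions 3-2-4-1, expanding outward from the peak — single-peaked.
Bloc 3 (peak Janssen at position 2): ranking walks positions 2-1-3-4, expanding outward from the peak — single-peaked.
Bloc 4 (peak Hoang at position 3): ranking walks positions 3-4-2-1, expanding outward from the peak — single-peaked.
Bloc 5 (peak Quinn at position 1): ranking walks positions 1-2-3-4, expanding outward from the peak — single-peaked.
Bloc 6 (peak Hoang at position 3): ranking walks positions 3-2-1-4, expanding outward from the peak — single-peaked.
Every ranking is single-peaked on this axis.

yes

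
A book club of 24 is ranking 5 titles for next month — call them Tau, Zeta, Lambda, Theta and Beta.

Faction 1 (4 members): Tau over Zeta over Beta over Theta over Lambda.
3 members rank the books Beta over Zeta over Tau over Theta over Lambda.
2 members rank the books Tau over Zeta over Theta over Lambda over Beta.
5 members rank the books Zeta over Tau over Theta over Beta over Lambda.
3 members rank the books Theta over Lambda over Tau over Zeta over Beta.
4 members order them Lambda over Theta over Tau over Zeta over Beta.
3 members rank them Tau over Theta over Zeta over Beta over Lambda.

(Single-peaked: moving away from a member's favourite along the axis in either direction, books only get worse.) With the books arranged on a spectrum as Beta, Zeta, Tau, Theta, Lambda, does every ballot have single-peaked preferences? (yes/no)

Axis positions: Beta=1, Zeta=2, Tau=3, Theta=4, Lambda=5.
Faction 1 (peak Tau at position 3): ranking walks positions 3-2-1-4-5, expanding outward from the peak — single-peaked.
Faction 2 (peak Beta at position 1): ranking walks positions 1-2-3-4-5, expanding outward from the peak — single-peaked.
Faction 3 (peak Tau at position 3): ranking walks positions 3-2-4-5-1, expanding outward from the peak — single-peaked.
Faction 4 (peak Zeta at position 2): ranking walks positions 2-3-4-1-5, expanding outward from the peak — single-peaked.
Faction 5 (peak Theta at position 4): ranking walks positions 4-5-3-2-1, expanding outward from the peak — single-peaked.
Faction 6 (peak Lambda at position 5): ranking walks positions 5-4-3-2-1, expanding outward from the peak — single-peaked.
Faction 7 (peak Tau at position 3): ranking walks positions 3-4-2-1-5, expanding outward from the peak — single-peaked.
Every ranking is single-peaked on this axis.

yes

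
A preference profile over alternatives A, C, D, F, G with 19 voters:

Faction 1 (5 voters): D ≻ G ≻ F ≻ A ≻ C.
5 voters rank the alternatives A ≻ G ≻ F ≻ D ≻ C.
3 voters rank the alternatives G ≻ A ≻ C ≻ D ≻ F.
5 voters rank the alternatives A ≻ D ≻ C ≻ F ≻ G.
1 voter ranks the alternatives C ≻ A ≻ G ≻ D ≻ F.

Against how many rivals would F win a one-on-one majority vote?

F against each rival (19 voters):
F vs A: A, 14–5.
F vs C: 5+5 = 10 for F, 9 for C — F by 10–9.
F vs D: D, 14–5.
F vs G: F preferred on 5 ballots; G wins 14–5.
F beats C; loses to A, D, G — 1 pairwise win.

1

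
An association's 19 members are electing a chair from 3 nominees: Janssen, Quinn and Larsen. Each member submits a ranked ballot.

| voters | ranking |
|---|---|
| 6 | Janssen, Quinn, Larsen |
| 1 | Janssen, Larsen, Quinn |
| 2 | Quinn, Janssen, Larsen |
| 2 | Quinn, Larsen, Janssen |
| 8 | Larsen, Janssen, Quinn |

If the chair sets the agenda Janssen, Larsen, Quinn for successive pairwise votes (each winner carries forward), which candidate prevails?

Quinn

Round 1: Janssen vs Larsen — 9–10, Larsen advances.
Round 2: Larsen vs Quinn — 9–10, Quinn advances.
Quinn survives the agenda.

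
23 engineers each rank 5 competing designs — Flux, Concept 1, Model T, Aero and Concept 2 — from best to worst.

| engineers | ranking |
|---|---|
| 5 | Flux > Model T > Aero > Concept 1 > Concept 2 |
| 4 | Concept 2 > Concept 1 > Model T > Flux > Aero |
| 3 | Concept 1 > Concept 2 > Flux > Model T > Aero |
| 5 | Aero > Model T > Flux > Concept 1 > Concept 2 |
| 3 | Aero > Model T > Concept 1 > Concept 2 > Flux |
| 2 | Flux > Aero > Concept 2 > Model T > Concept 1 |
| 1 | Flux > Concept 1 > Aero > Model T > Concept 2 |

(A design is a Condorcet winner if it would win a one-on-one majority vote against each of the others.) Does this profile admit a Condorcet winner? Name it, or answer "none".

Pairwise majorities:
Flux vs Concept 1: 5+5+2+1 = 13 for Flux, 10 for Concept 1 — Flux by 13–10.
Flux vs Model T: Flux preferred on 5+3+2+1 = 11 ballots; Model T wins 12–11.
Flux vs Aero: 15 to 8, Flux.
Flux vs Concept 2: Flux is ranked higher on 5+5+2+1 = 13 ballots, Concept 2 on 10. Flux wins 13–10.
Concept 1 vs Model T: 8 to 15, Model T.
Concept 1 vs Aero: 4+3+1 = 8 for Concept 1, 15 for Aero — Aero by 15–8.
Concept 1 vs Concept 2: Concept 1 preferred on 5+3+5+3+1 = 17 ballots; Concept 1 wins 17–6.
Model T vs Aero: 5+4+3 = 12 for Model T, 11 for Aero — Model T by 12–11.
Model T vs Concept 2: Model T preferred on 5+5+3+1 = 14 ballots; Model T wins 14–9.
Aero vs Concept 2: 5+5+3+2+1 = 16 for Aero, 7 for Concept 2 — Aero by 16–7.
Model T defeats every rival head-to-head and is the Condorcet winner.

Model T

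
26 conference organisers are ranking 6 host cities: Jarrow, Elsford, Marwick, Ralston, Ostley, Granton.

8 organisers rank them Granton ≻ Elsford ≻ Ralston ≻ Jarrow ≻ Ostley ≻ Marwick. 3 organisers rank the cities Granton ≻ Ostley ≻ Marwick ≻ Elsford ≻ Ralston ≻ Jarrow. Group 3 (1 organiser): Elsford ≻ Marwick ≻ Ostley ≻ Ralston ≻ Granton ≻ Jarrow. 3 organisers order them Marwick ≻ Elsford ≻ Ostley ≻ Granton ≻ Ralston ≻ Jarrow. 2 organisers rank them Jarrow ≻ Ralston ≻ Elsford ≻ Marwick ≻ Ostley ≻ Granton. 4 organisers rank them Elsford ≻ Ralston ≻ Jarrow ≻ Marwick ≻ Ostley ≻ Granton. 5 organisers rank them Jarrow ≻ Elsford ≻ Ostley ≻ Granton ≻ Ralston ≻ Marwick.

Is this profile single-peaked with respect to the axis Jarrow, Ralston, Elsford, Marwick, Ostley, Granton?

no

Axis positions: Jarrow=1, Ralston=2, Elsford=3, Marwick=4, Ostley=5, Granton=6.
Group 1: ranking walks positions 6-3-2-1-5-4; Elsford is ranked above Ostley even though Ostley lies between Elsford and the peak Granton on the axis — preferences dip and rise again. Not single-peaked.
Group 2 (peak Granton at position 6): ranking walks positions 6-5-4-3-2-1, expanding outward from the peak — single-peaked.
Group 3 (peak Elsford at position 3): ranking walks positions 3-4-5-2-6-1, expanding outward from the peak — single-peaked.
Group 4 (peak Marwick at position 4): ranking walks positions 4-3-5-6-2-1, expanding outward from the peak — single-peaked.
Group 5 (peak Jarrow at position 1): ranking walks positions 1-2-3-4-5-6, expanding outward from the peak — single-peaked.
Group 6 (peak Elsford at position 3): ranking walks positions 3-2-1-4-5-6, expanding outward from the peak — single-peaked.
Group 7: ranking walks positions 1-3-5-6-2-4; Elsford is ranked above Ralston even though Ralston lies between Elsford and the peak Jarrow on the axis — preferences dip and rise again. Not single-peaked.
Group 1 violates single-peakedness, so the profile is not single-peaked on this axis.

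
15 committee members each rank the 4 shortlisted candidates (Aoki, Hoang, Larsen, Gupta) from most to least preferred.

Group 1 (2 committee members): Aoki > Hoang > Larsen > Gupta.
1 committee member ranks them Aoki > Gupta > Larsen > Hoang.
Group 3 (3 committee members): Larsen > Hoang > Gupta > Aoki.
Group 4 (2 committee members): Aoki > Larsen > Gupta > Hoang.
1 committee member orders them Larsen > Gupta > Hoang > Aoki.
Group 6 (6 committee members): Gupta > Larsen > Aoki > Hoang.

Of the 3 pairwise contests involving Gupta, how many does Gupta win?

2

Gupta against each rival (15 committee members):
Gupta vs Aoki: 3+1+6 = 10 for Gupta, 5 for Aoki — Gupta by 10–5.
Gupta vs Hoang: Gupta, 10–5.
Gupta vs Larsen: Gupta is ranked higher on 1+6 = 7 ballots, Larsen on 8. Larsen wins 8–7.
Gupta beats Aoki, Hoang; loses to Larsen — 2 pairwise wins.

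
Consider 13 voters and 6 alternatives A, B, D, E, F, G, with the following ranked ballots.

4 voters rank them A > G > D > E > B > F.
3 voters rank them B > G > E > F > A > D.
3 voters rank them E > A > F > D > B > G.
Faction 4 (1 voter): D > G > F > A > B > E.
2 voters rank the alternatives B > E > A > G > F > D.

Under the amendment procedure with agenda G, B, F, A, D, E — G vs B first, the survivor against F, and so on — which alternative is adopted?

Round 1: G vs B — 5–8, B advances.
Round 2: B vs F — 9–4, B advances.
Round 3: B vs A — 5–8, A advances.
Round 4: A vs D — 12–1, A advances.
Round 5: A vs E — 5–8, E advances.
E survives the agenda.

E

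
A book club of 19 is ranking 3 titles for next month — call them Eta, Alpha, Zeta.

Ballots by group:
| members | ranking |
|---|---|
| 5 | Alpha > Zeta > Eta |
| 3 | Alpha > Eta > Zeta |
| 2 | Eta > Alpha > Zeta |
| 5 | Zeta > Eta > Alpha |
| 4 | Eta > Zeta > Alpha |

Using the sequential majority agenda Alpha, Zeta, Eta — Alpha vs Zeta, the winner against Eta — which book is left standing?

Eta

Round 1: Alpha vs Zeta — 10–9, Alpha advances.
Round 2: Alpha vs Eta — 8–11, Eta advances.
Eta survives the agenda.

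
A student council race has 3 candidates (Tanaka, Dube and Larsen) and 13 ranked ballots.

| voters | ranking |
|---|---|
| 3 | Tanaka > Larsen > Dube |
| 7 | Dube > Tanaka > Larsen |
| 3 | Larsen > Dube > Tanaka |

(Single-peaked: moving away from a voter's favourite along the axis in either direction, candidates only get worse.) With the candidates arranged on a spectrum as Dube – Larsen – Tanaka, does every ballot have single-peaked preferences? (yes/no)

Axis positions: Dube=1, Larsen=2, Tanaka=3.
Cluster 1 (peak Tanaka at position 3): ranking walks positions 3-2-1, expanding outward from the peak — single-peaked.
Cluster 2: ranking walks positions 1-3-2; Tanaka is ranked above Larsen even though Larsen lies between Tanaka and the peak Dube on the axis — preferences dip and rise again. Not single-peaked.
Cluster 3 (peak Larsen at position 2): ranking walks positions 2-1-3, expanding outward from the peak — single-peaked.
Cluster 2 violates single-peakedness, so the profile is not single-peaked on this axis.

no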